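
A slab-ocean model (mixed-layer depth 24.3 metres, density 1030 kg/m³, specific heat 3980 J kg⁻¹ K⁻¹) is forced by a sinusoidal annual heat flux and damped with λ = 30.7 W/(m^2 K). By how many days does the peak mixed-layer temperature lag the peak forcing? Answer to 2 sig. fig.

Areal heat capacity C = ρ c_p D = 1030 × 3980 × 24.3 = 9.96×10^7 J m⁻² K⁻¹.
ω = 2π / 3.15×10^7 s = 1.99×10^-7 s⁻¹.
Phase lag φ = arctan(Cω/λ) = arctan(19.8/30.7) = 0.574 rad.
Time lag = φ / ω = 0.574 / 1.99×10^-7 = 2.88×10^6 s = 33.3 days.

33 days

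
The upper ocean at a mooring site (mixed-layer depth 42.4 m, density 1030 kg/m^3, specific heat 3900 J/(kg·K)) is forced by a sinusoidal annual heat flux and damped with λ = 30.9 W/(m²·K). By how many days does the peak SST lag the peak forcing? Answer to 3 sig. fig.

48.3 days

Areal heat capacity C = ρ c_p D = 1030 × 3900 × 42.4 = 1.70×10^8 J m⁻² K⁻¹.
ω = 2π / 3.15×10^7 s = 1.99×10^-7 s⁻¹.
Phase lag φ = arctan(Cω/λ) = arctan(33.9/30.9) = 0.832 rad.
Time lag = φ / ω = 0.832 / 1.99×10^-7 = 4.18×10^6 s = 48.3 days.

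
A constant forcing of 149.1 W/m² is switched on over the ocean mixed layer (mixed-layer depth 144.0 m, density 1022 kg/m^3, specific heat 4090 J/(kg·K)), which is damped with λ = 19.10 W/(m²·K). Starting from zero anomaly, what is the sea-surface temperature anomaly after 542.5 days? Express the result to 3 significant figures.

6.04 K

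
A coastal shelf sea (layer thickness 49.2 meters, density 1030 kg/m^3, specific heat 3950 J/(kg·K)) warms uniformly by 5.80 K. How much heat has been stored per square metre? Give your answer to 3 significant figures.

1.16×10^9

Areal heat capacity C = ρ c_p D = 1030 × 3950 × 49.2 = 2.00×10^8 J/(m²·K).
ΔQ = C ΔT = 2.00×10^8 × 5.80 = 1.16×10^9 J/m².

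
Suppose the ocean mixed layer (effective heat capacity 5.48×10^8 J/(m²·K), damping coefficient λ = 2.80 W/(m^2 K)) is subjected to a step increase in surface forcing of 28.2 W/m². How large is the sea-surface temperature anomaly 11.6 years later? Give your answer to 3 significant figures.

Areal heat capacity C = 5.48×10^8 J/(m²·K) (given).
τ = C / λ = 5.48×10^8 / 2.80 = 1.96×10^8 s.
Equilibrium anomaly ΔT_eq = F / λ = 28.2 / 2.80 = 10.1 K.
t = 11.6 years = 3.66×10^8 s, so t/τ = 1.87.
ΔT(t) = ΔT_eq (1 − e^(−t/τ)) = 10.1 × (1 − e^−1.87) = 8.52 K.

8.52 K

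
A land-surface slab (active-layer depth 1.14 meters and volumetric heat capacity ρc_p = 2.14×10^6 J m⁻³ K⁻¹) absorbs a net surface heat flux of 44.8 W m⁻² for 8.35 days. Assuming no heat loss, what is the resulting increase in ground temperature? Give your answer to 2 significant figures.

13 K

Areal heat capacity C = ρc_p × D = 2.14×10^6 × 1.14 = 2.44×10^6 J/(m²·K).
Net heat input Q = F Δt = 44.8 × (8.35 days × 86400 s/day) = 3.23×10^7 J/m².
ΔT = Q / C = 3.23×10^7 / 2.44×10^6 = 13.2 K.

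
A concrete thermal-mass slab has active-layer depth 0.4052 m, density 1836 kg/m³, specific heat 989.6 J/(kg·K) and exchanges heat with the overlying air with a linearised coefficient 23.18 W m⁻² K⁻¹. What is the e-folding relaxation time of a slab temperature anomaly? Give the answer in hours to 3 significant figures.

8.82 hours

Areal heat capacity C = ρ c_p D = 1836 × 989.6 × 0.4052 = 7.36×10^5 J/(m^2 K).
Relaxation time τ = C / λ = 7.36×10^5 / 23.18 = 31800 s.
In hours: 31800 s / (3600 s/hour) = 8.82 hours.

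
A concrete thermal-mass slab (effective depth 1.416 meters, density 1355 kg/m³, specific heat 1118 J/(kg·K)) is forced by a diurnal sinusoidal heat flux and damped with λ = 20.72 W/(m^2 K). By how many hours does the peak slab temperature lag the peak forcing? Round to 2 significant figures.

Areal heat capacity C = ρ c_p D = 1355 × 1118 × 1.416 = 2.15×10^6 J/(m^2 K).
ω = 2π / 86400 s = 7.27×10^-5 s⁻¹.
Phase lag φ = arctan(Cω/λ) = arctan(156/20.72) = 1.44 rad.
Time lag = φ / ω = 1.44 / 7.27×10^-5 = 19800 s = 5.50 hours.

5.5 hours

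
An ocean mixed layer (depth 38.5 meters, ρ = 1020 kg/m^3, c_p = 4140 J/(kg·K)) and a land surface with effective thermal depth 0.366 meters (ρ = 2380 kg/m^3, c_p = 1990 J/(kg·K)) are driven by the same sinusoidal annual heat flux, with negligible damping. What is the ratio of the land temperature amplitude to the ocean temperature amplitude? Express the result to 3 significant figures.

93.8

C_ocean = 1020 × 4140 × 38.5 = 1.63×10^8 J/(m²·K).
C_land = 2380 × 1990 × 0.366 = 1.73×10^6 J/(m²·K).
Undamped amplitude ∝ 1/C, so A_land/A_ocean = C_ocean/C_land = 93.8.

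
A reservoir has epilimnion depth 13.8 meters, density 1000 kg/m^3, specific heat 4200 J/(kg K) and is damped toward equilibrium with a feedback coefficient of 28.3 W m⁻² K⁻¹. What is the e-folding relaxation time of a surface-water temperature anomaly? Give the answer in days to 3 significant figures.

23.7 days

Areal heat capacity C = ρ c_p D = 1000 × 4200 × 13.8 = 5.80×10^7 J m⁻² K⁻¹.
Relaxation time τ = C / λ = 5.80×10^7 / 28.3 = 2.05×10^6 s.
In days: 2.05×10^6 s / (86400 s/day) = 23.7 days.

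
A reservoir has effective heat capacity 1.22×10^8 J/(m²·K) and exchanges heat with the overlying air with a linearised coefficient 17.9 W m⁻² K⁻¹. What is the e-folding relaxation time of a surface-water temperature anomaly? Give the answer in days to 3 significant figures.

Areal heat capacity C = 1.22×10^8 J/(m²·K) (given).
Relaxation time τ = C / λ = 1.22×10^8 / 17.9 = 6.82×10^6 s.
In days: 6.82×10^6 s / (86400 s/day) = 78.9 days.

78.9 days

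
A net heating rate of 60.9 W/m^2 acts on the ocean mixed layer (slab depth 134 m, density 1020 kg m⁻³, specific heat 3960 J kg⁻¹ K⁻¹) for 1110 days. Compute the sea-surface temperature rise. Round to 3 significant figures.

Areal heat capacity C = ρ c_p D = 1020 × 3960 × 134 = 5.41×10^8 J m⁻² K⁻¹.
Net heat input Q = F Δt = 60.9 × (1110 days × 86400 s/day) = 5.84×10^9 J/m².
ΔT = Q / C = 5.84×10^9 / 5.41×10^8 = 10.8 K.

10.8 K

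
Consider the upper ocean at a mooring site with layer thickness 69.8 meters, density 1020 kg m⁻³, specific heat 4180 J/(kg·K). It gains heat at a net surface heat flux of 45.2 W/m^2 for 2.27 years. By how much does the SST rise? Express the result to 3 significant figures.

10.9 K

Areal heat capacity C = ρ c_p D = 1020 × 4180 × 69.8 = 2.98×10^8 J/(m²·K).
Net heat input Q = F Δt = 45.2 × (2.27 years × 3.156×10^7 s/year) = 3.24×10^9 J/m².
ΔT = Q / C = 3.24×10^9 / 2.98×10^8 = 10.9 K.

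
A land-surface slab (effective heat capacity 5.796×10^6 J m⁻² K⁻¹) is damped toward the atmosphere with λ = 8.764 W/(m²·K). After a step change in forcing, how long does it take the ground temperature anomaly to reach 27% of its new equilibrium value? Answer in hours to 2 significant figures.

58 hours

Areal heat capacity C = 5.796×10^6 J m⁻² K⁻¹ (given).
τ = C / λ = 5.80×10^6 / 8.764 = 6.61×10^5 s.
Fraction reached: 1 − e^(−t/τ) = 0.27 ⇒ t = −τ ln(1 − 0.27) = τ × 0.315.
t = 2.08×10^5 s = 57.8 hours.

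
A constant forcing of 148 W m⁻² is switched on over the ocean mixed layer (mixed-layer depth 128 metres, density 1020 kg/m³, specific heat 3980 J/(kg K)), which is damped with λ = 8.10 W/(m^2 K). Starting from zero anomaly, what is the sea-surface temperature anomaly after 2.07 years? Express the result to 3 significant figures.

Areal heat capacity C = ρ c_p D = 1020 × 3980 × 128 = 5.20×10^8 J/(m²·K).
τ = C / λ = 5.20×10^8 / 8.10 = 6.42×10^7 s.
Equilibrium anomaly ΔT_eq = F / λ = 148 / 8.10 = 18.3 K.
t = 2.07 years = 6.53×10^7 s, so t/τ = 1.02.
ΔT(t) = ΔT_eq (1 − e^(−t/τ)) = 18.3 × (1 − e^−1.02) = 11.7 K.

11.7 K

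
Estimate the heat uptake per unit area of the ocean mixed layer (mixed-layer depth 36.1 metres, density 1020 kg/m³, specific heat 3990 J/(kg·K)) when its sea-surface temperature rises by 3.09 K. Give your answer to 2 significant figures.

4.5×10^8

Areal heat capacity C = ρ c_p D = 1020 × 3990 × 36.1 = 1.47×10^8 J/(m²·K).
ΔQ = C ΔT = 1.47×10^8 × 3.09 = 4.54×10^8 J/m².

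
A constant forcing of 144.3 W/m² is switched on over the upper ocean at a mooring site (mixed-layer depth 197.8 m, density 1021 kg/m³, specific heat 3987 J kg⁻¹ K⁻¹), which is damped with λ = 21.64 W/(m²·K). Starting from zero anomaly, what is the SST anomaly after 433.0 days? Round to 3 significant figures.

4.23 K

Areal heat capacity C = ρ c_p D = 1021 × 3987 × 197.8 = 8.05×10^8 J/(m^2 K).
τ = C / λ = 8.05×10^8 / 21.64 = 3.72×10^7 s.
Equilibrium anomaly ΔT_eq = F / λ = 144.3 / 21.64 = 6.67 K.
t = 433.0 days = 3.74×10^7 s, so t/τ = 1.01.
ΔT(t) = ΔT_eq (1 − e^(−t/τ)) = 6.67 × (1 − e^−1.01) = 4.23 K.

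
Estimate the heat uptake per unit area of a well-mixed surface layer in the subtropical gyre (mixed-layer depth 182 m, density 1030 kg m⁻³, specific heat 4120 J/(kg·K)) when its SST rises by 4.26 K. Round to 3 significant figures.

3.29×10^9

Areal heat capacity C = ρ c_p D = 1030 × 4120 × 182 = 7.72×10^8 J/(m^2 K).
ΔQ = C ΔT = 7.72×10^8 × 4.26 = 3.29×10^9 J/m².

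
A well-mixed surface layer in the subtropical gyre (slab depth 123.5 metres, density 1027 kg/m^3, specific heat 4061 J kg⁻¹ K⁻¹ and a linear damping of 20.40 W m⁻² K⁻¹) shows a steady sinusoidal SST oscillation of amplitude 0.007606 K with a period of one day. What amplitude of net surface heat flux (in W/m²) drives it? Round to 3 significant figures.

Areal heat capacity C = ρ c_p D = 1027 × 4061 × 123.5 = 5.15×10^8 J/(m²·K).
ω = 2π / 86400 s = 7.27×10^-5 s⁻¹.
√((Cω)² + λ²) = √((37500)² + 20.40²) = 37500 W/(m²·K).
F₀ = A × √((Cω)²+λ²) = 0.007606 × 37500 = 285 W/m².

285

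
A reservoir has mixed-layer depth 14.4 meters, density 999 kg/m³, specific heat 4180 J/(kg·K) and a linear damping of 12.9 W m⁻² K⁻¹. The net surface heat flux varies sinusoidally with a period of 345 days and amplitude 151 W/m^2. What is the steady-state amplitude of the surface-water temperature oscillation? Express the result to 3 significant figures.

8.35 K

Areal heat capacity C = ρ c_p D = 999 × 4180 × 14.4 = 6.01×10^7 J/(m²·K).
Angular frequency ω = 2π / T = 2π / 2.98×10^7 s = 2.11×10^-7 s⁻¹.
√((Cω)² + λ²) = √((12.7)² + 12.9²) = 18.1 W/(m²·K).
Amplitude A = F₀ / √((Cω)²+λ²) = 151 / 18.1 = 8.35 K.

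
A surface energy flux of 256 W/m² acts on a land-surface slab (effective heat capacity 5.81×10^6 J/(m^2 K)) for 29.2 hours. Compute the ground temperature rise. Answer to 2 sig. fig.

Areal heat capacity C = 5.81×10^6 J/(m^2 K) (given).
Net heat input Q = F Δt = 256 × (29.2 hours × 3600 s/hour) = 2.69×10^7 J/m².
ΔT = Q / C = 2.69×10^7 / 5.81×10^6 = 4.63 K.

4.6 K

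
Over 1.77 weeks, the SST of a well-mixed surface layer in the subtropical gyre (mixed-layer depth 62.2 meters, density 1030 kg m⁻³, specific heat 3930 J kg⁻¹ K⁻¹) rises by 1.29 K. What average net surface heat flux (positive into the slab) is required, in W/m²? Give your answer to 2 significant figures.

Areal heat capacity C = ρ c_p D = 1030 × 3930 × 62.2 = 2.52×10^8 J/(m²·K).
Required heat per unit area: Q = C ΔT = 2.52×10^8 × 1.29 = 3.25×10^8 J/m².
Flux F = Q / Δt = 3.25×10^8 / 1.07×10^6 s = 303 W/m².

300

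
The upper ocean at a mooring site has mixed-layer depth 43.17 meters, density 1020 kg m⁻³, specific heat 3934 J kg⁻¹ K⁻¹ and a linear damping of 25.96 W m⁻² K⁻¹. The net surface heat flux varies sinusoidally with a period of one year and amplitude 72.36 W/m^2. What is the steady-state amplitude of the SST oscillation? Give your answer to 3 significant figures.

Areal heat capacity C = ρ c_p D = 1020 × 3934 × 43.17 = 1.73×10^8 J m⁻² K⁻¹.
Angular frequency ω = 2π / T = 2π / 3.15×10^7 s = 1.99×10^-7 s⁻¹.
√((Cω)² + λ²) = √((34.5)² + 25.96²) = 43.2 W/(m²·K).
Amplitude A = F₀ / √((Cω)²+λ²) = 72.36 / 43.2 = 1.68 K.

1.68 K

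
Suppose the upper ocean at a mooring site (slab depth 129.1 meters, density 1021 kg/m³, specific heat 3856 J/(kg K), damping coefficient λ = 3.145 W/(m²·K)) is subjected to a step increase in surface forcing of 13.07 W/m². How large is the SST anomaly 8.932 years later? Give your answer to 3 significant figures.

3.43 K

Areal heat capacity C = ρ c_p D = 1021 × 3856 × 129.1 = 5.08×10^8 J/(m²·K).
τ = C / λ = 5.08×10^8 / 3.145 = 1.62×10^8 s.
Equilibrium anomaly ΔT_eq = F / λ = 13.07 / 3.145 = 4.16 K.
t = 8.932 years = 2.82×10^8 s, so t/τ = 1.74.
ΔT(t) = ΔT_eq (1 − e^(−t/τ)) = 4.16 × (1 − e^−1.74) = 3.43 K.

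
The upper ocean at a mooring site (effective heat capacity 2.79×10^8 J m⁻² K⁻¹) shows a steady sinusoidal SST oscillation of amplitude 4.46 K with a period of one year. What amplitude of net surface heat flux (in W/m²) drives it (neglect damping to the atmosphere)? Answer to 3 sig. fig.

248

Areal heat capacity C = 2.79×10^8 J m⁻² K⁻¹ (given).
ω = 2π / 3.15×10^7 s = 1.99×10^-7 s⁻¹.
Cω = 2.79×10^8 × 1.99×10^-7 = 55.6 W/(m²·K).
F₀ = A × Cω = 4.46 × 55.6 = 248 W/m².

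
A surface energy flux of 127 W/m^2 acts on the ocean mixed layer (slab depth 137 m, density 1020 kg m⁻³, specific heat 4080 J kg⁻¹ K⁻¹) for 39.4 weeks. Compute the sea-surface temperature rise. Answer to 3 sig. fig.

Areal heat capacity C = ρ c_p D = 1020 × 4080 × 137 = 5.70×10^8 J/(m^2 K).
Net heat input Q = F Δt = 127 × (39.4 weeks × 6.048×10^5 s/week) = 3.03×10^9 J/m².
ΔT = Q / C = 3.03×10^9 / 5.70×10^8 = 5.31 K.

5.31 K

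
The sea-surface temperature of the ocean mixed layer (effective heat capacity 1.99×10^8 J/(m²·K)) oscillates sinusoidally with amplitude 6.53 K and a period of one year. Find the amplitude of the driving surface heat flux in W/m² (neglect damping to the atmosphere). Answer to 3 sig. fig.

259

Areal heat capacity C = 1.99×10^8 J/(m²·K) (given).
ω = 2π / 3.15×10^7 s = 1.99×10^-7 s⁻¹.
Cω = 1.99×10^8 × 1.99×10^-7 = 39.6 W/(m²·K).
F₀ = A × Cω = 6.53 × 39.6 = 259 W/m².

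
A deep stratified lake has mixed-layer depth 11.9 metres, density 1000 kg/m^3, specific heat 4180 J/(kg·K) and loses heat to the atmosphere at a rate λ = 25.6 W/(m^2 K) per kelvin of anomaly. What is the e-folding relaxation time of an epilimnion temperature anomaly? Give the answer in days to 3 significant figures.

Areal heat capacity C = ρ c_p D = 1000 × 4180 × 11.9 = 4.97×10^7 J/(m^2 K).
Relaxation time τ = C / λ = 4.97×10^7 / 25.6 = 1.94×10^6 s.
In days: 1.94×10^6 s / (86400 s/day) = 22.5 days.

22.5 days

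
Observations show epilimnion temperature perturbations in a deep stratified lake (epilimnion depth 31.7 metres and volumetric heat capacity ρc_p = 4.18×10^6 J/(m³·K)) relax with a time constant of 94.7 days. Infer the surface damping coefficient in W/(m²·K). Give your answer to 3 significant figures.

Areal heat capacity C = ρc_p × D = 4.18×10^6 × 31.7 = 1.33×10^8 J m⁻² K⁻¹.
τ = 94.7 days = 8.18×10^6 s.
λ = C / τ = 1.33×10^8 / 8.18×10^6 = 16.2 W/(m²·K).

16.2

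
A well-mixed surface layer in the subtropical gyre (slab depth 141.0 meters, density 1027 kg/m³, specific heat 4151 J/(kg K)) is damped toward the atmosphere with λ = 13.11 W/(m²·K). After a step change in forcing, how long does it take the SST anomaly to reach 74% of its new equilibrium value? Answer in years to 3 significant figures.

1.96 years

Areal heat capacity C = ρ c_p D = 1027 × 4151 × 141.0 = 6.01×10^8 J/(m²·K).
τ = C / λ = 6.01×10^8 / 13.11 = 4.59×10^7 s.
Fraction reached: 1 − e^(−t/τ) = 0.74 ⇒ t = −τ ln(1 − 0.74) = τ × 1.35.
t = 6.18×10^7 s = 1.96 years.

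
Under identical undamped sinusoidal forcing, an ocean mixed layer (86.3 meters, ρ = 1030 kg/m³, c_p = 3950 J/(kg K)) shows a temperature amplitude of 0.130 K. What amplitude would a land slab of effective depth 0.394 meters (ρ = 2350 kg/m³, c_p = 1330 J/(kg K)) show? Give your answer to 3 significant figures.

C_ocean = 3.51×10^8 J/(m²·K); C_land = 1.23×10^6 J/(m²·K).
A ∝ 1/C ⇒ A_land = A_ocean × C_ocean/C_land = 0.130 × 285 = 37.1 K.

37.1 K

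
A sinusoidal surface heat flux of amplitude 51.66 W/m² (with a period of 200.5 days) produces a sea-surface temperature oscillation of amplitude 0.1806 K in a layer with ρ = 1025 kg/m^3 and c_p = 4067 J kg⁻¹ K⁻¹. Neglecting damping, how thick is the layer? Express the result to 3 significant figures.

189 m

ω = 2π / 1.73×10^7 s = 3.63×10^-7 s⁻¹.
Required C = F₀ / (A ω) = 51.66 / (0.1806 × 3.63×10^-7) = 7.89×10^8 J/(m²·K).
D = C / (ρ c_p) = 7.89×10^8 / (1025 × 4067) = 189 m.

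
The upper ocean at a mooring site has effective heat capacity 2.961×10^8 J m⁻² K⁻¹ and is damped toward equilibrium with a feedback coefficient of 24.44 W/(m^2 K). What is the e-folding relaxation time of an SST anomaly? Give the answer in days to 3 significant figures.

140 days

Areal heat capacity C = 2.961×10^8 J m⁻² K⁻¹ (given).
Relaxation time τ = C / λ = 2.96×10^8 / 24.44 = 1.21×10^7 s.
In days: 1.21×10^7 s / (86400 s/day) = 140 days.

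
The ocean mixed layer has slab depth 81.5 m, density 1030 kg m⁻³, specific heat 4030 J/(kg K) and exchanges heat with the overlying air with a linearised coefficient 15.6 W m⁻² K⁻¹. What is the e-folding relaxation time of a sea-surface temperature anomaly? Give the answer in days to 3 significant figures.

Areal heat capacity C = ρ c_p D = 1030 × 4030 × 81.5 = 3.38×10^8 J/(m^2 K).
Relaxation time τ = C / λ = 3.38×10^8 / 15.6 = 2.17×10^7 s.
In days: 2.17×10^7 s / (86400 s/day) = 251 days.

251 days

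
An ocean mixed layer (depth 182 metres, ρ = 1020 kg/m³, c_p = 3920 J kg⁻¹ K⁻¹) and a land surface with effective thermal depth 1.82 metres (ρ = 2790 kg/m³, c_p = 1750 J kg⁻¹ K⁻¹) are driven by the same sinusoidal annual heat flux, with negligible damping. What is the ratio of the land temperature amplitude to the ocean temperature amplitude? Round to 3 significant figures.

81.9

C_ocean = 1020 × 3920 × 182 = 7.28×10^8 J/(m²·K).
C_land = 2790 × 1750 × 1.82 = 8.89×10^6 J/(m²·K).
Undamped amplitude ∝ 1/C, so A_land/A_ocean = C_ocean/C_land = 81.9.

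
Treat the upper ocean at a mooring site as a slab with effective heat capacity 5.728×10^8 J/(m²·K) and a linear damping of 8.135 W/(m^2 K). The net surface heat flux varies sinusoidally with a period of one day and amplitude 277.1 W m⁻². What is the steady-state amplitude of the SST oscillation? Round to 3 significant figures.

0.00665 K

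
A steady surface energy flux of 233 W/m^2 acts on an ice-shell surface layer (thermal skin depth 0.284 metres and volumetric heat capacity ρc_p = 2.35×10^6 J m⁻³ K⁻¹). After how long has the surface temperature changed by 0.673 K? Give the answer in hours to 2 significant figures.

Areal heat capacity C = ρc_p × D = 2.35×10^6 × 0.284 = 6.67×10^5 J/(m^2 K).
Time required: Δt = C ΔT / F = 6.67×10^5 × 0.673 / 233 = 1930 s.
In hours: 1930 s / (3600 s/hour) = 0.535 hours.

0.54 hours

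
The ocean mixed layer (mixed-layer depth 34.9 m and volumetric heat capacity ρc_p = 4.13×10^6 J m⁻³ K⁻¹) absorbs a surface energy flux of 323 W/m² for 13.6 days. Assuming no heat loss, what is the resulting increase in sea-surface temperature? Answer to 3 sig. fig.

2.63 K

Areal heat capacity C = ρc_p × D = 4.13×10^6 × 34.9 = 1.44×10^8 J/(m^2 K).
Net heat input Q = F Δt = 323 × (13.6 days × 86400 s/day) = 3.80×10^8 J/m².
ΔT = Q / C = 3.80×10^8 / 1.44×10^8 = 2.63 K.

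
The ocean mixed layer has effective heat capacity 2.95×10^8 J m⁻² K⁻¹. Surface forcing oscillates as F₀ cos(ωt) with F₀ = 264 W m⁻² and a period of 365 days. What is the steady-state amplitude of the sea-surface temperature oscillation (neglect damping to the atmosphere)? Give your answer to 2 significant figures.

4.5 K

Areal heat capacity C = 2.95×10^8 J m⁻² K⁻¹ (given).
Angular frequency ω = 2π / T = 2π / 3.15×10^7 s = 1.99×10^-7 s⁻¹.
Cω = 2.95×10^8 × 1.99×10^-7 = 58.8 W/(m²·K).
Amplitude A = F₀ / (Cω) = 264 / 58.8 = 4.49 K.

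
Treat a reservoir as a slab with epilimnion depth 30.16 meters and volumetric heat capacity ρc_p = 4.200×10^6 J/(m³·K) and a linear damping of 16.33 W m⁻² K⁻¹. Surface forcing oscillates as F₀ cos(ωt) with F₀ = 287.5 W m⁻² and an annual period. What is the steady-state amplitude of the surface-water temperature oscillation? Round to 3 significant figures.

9.56 K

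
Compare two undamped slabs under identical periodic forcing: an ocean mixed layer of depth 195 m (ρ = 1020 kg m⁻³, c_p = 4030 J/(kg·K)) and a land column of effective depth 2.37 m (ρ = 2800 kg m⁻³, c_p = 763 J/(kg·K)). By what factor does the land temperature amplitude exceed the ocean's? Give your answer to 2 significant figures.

C_ocean = 1020 × 4030 × 195 = 8.02×10^8 J/(m²·K).
C_land = 2800 × 763 × 2.37 = 5.06×10^6 J/(m²·K).
Undamped amplitude ∝ 1/C, so A_land/A_ocean = C_ocean/C_land = 158.

160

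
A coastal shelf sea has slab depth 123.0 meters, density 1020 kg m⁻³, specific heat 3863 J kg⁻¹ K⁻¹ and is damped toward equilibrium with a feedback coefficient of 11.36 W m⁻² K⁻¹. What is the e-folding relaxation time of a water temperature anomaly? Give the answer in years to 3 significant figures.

Areal heat capacity C = ρ c_p D = 1020 × 3863 × 123.0 = 4.85×10^8 J m⁻² K⁻¹.
Relaxation time τ = C / λ = 4.85×10^8 / 11.36 = 4.27×10^7 s.
In years: 4.27×10^7 s / (3.156×10^7 s/year) = 1.35 years.

1.35 years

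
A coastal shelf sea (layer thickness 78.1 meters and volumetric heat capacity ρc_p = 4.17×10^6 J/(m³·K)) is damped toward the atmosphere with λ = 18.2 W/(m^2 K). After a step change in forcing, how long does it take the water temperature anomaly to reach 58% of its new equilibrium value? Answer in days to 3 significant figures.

180 days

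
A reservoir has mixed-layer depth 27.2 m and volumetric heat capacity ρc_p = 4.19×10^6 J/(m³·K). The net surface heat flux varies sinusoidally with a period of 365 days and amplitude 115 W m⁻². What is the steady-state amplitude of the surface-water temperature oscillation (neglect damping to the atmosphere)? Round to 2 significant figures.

5.1 K

Areal heat capacity C = ρc_p × D = 4.19×10^6 × 27.2 = 1.14×10^8 J m⁻² K⁻¹.
Angular frequency ω = 2π / T = 2π / 3.15×10^7 s = 1.99×10^-7 s⁻¹.
Cω = 1.14×10^8 × 1.99×10^-7 = 22.7 W/(m²·K).
Amplitude A = F₀ / (Cω) = 115 / 22.7 = 5.06 K.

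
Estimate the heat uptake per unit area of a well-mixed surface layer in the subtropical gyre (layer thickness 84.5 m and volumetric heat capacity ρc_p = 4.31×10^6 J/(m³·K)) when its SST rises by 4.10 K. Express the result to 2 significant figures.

1.5×10^9

Areal heat capacity C = ρc_p × D = 4.31×10^6 × 84.5 = 3.64×10^8 J/(m²·K).
ΔQ = C ΔT = 3.64×10^8 × 4.10 = 1.49×10^9 J/m².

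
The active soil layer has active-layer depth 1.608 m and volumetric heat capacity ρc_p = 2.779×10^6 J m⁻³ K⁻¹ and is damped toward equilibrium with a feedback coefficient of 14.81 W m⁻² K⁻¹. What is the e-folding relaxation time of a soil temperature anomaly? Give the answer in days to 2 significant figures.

3.5 days

Areal heat capacity C = ρc_p × D = 2.779×10^6 × 1.608 = 4.47×10^6 J/(m^2 K).
Relaxation time τ = C / λ = 4.47×10^6 / 14.81 = 3.02×10^5 s.
In days: 3.02×10^5 s / (86400 s/day) = 3.49 days.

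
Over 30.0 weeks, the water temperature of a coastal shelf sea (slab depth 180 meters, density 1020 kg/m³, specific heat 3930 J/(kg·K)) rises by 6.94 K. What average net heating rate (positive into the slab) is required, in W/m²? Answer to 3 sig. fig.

276

Areal heat capacity C = ρ c_p D = 1020 × 3930 × 180 = 7.22×10^8 J m⁻² K⁻¹.
Required heat per unit area: Q = C ΔT = 7.22×10^8 × 6.94 = 5.01×10^9 J/m².
Flux F = Q / Δt = 5.01×10^9 / 1.81×10^7 s = 276 W/m².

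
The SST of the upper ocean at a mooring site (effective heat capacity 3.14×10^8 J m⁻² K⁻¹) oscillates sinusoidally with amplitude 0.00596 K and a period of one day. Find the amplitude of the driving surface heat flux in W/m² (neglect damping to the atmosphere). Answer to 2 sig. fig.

140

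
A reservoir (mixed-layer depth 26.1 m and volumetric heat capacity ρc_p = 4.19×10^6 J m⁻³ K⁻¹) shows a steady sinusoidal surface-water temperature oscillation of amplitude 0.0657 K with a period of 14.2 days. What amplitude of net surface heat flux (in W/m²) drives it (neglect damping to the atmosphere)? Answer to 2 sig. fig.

37

Areal heat capacity C = ρc_p × D = 4.19×10^6 × 26.1 = 1.09×10^8 J m⁻² K⁻¹.
ω = 2π / 1.23×10^6 s = 5.12×10^-6 s⁻¹.
Cω = 1.09×10^8 × 5.12×10^-6 = 560 W/(m²·K).
F₀ = A × Cω = 0.0657 × 560 = 36.8 W/m².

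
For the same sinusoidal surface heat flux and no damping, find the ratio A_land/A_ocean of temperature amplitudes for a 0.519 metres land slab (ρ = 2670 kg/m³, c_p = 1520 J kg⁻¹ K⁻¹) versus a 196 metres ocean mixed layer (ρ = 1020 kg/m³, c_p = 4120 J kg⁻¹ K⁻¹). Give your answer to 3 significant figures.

391

C_ocean = 1020 × 4120 × 196 = 8.24×10^8 J/(m²·K).
C_land = 2670 × 1520 × 0.519 = 2.11×10^6 J/(m²·K).
Undamped amplitude ∝ 1/C, so A_land/A_ocean = C_ocean/C_land = 391.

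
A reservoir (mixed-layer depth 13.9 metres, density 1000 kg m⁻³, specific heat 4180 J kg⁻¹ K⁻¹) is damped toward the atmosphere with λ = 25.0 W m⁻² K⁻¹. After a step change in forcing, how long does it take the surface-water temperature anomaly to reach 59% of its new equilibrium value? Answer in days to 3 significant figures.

24.0 days

Areal heat capacity C = ρ c_p D = 1000 × 4180 × 13.9 = 5.81×10^7 J/(m^2 K).
τ = C / λ = 5.81×10^7 / 25.0 = 2.32×10^6 s.
Fraction reached: 1 − e^(−t/τ) = 0.59 ⇒ t = −τ ln(1 − 0.59) = τ × 0.892.
t = 2.07×10^6 s = 24.0 days.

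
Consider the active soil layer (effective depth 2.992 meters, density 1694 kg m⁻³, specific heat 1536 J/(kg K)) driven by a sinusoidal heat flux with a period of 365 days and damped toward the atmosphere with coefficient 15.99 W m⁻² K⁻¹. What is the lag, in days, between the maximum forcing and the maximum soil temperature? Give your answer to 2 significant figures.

Areal heat capacity C = ρ c_p D = 1694 × 1536 × 2.992 = 7.79×10^6 J/(m²·K).
ω = 2π / 3.15×10^7 s = 1.99×10^-7 s⁻¹.
Phase lag φ = arctan(Cω/λ) = arctan(1.55/15.99) = 0.0967 rad.
Time lag = φ / ω = 0.0967 / 1.99×10^-7 = 4.85×10^5 s = 5.62 days.

5.6 days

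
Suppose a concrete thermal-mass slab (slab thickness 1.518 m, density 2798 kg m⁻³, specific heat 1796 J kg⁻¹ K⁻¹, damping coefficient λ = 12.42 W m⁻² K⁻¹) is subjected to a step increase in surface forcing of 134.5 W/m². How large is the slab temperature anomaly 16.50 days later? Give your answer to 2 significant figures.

9.8 K

Areal heat capacity C = ρ c_p D = 2798 × 1796 × 1.518 = 7.63×10^6 J/(m²·K).
τ = C / λ = 7.63×10^6 / 12.42 = 6.14×10^5 s.
Equilibrium anomaly ΔT_eq = F / λ = 134.5 / 12.42 = 10.8 K.
t = 16.50 days = 1.43×10^6 s, so t/τ = 2.32.
ΔT(t) = ΔT_eq (1 − e^(−t/τ)) = 10.8 × (1 − e^−2.32) = 9.77 K.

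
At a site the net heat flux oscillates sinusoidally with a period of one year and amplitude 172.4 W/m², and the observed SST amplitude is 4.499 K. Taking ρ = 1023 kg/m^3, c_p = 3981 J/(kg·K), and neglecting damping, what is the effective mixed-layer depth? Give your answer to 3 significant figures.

47.2 m

ω = 2π / 3.15×10^7 s = 1.99×10^-7 s⁻¹.
Required C = F₀ / (A ω) = 172.4 / (4.499 × 1.99×10^-7) = 1.92×10^8 J/(m²·K).
D = C / (ρ c_p) = 1.92×10^8 / (1023 × 3981) = 47.2 m.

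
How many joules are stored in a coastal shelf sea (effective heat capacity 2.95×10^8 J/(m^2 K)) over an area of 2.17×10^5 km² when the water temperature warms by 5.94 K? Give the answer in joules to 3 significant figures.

3.80×10^20 J

Areal heat capacity C = 2.95×10^8 J/(m^2 K) (given).
Heat per unit area: q = C ΔT = 2.95×10^8 × 5.94 = 1.75×10^9 J/m².
Total heat: Q = q × A = 1.75×10^9 × (2.17×10^5 × 10⁶ m²) = 3.80×10^20 J.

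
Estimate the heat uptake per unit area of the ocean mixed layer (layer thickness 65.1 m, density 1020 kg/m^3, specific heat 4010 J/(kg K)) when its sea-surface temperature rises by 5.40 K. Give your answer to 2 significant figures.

1.4×10^9

Areal heat capacity C = ρ c_p D = 1020 × 4010 × 65.1 = 2.66×10^8 J/(m^2 K).
ΔQ = C ΔT = 2.66×10^8 × 5.40 = 1.44×10^9 J/m².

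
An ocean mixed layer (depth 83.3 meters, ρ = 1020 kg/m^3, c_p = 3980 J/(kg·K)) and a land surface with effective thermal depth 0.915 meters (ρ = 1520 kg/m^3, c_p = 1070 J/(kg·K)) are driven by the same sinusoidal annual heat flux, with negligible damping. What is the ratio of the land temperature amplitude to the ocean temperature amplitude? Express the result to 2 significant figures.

230

C_ocean = 1020 × 3980 × 83.3 = 3.38×10^8 J/(m²·K).
C_land = 1520 × 1070 × 0.915 = 1.49×10^6 J/(m²·K).
Undamped amplitude ∝ 1/C, so A_land/A_ocean = C_ocean/C_land = 227.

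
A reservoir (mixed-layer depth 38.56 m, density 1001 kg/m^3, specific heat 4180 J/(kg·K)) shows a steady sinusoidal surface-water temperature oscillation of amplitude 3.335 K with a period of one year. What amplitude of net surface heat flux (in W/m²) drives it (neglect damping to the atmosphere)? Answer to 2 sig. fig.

110

Areal heat capacity C = ρ c_p D = 1001 × 4180 × 38.56 = 1.61×10^8 J/(m²·K).
ω = 2π / 3.15×10^7 s = 1.99×10^-7 s⁻¹.
Cω = 1.61×10^8 × 1.99×10^-7 = 32.1 W/(m²·K).
F₀ = A × Cω = 3.335 × 32.1 = 107 W/m².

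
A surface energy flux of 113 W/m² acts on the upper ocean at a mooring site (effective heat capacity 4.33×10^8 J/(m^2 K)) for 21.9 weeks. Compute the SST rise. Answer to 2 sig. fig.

Areal heat capacity C = 4.33×10^8 J/(m^2 K) (given).
Net heat input Q = F Δt = 113 × (21.9 weeks × 6.048×10^5 s/week) = 1.50×10^9 J/m².
ΔT = Q / C = 1.50×10^9 / 4.33×10^8 = 3.46 K.

3.5 K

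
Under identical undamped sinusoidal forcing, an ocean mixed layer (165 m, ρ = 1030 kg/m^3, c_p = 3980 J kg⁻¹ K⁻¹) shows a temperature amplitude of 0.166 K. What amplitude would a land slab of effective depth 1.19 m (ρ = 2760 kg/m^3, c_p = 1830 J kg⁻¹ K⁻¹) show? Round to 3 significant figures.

18.7 K

C_ocean = 6.76×10^8 J/(m²·K); C_land = 6.01×10^6 J/(m²·K).
A ∝ 1/C ⇒ A_land = A_ocean × C_ocean/C_land = 0.166 × 113 = 18.7 K.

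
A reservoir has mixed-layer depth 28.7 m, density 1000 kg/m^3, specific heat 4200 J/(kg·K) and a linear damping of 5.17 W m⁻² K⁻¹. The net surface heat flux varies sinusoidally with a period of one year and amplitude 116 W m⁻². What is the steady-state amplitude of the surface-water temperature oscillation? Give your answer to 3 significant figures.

Areal heat capacity C = ρ c_p D = 1000 × 4200 × 28.7 = 1.21×10^8 J/(m²·K).
Angular frequency ω = 2π / T = 2π / 3.15×10^7 s = 1.99×10^-7 s⁻¹.
√((Cω)² + λ²) = √((24.0)² + 5.17²) = 24.6 W/(m²·K).
Amplitude A = F₀ / √((Cω)²+λ²) = 116 / 24.6 = 4.72 K.

4.72 K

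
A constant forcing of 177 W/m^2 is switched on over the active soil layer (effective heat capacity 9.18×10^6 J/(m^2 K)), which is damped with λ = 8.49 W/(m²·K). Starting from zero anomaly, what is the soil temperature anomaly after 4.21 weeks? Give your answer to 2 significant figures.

Areal heat capacity C = 9.18×10^6 J/(m^2 K) (given).
τ = C / λ = 9.18×10^6 / 8.49 = 1.08×10^6 s.
Equilibrium anomaly ΔT_eq = F / λ = 177 / 8.49 = 20.8 K.
t = 4.21 weeks = 2.55×10^6 s, so t/τ = 2.35.
ΔT(t) = ΔT_eq (1 − e^(−t/τ)) = 20.8 × (1 − e^−2.35) = 18.9 K.

19 K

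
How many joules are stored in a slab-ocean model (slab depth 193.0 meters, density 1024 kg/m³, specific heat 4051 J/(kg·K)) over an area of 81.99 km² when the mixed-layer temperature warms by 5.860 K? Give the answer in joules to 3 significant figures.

3.85×10^17 J

Areal heat capacity C = ρ c_p D = 1024 × 4051 × 193.0 = 8.01×10^8 J/(m²·K).
Heat per unit area: q = C ΔT = 8.01×10^8 × 5.860 = 4.69×10^9 J/m².
Total heat: Q = q × A = 4.69×10^9 × (81.99 × 10⁶ m²) = 3.85×10^17 J.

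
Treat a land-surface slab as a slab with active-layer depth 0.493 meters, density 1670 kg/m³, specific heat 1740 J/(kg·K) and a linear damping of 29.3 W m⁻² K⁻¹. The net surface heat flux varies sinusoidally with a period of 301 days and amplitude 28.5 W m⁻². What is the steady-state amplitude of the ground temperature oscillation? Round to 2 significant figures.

Areal heat capacity C = ρ c_p D = 1670 × 1740 × 0.493 = 1.43×10^6 J m⁻² K⁻¹.
Angular frequency ω = 2π / T = 2π / 2.60×10^7 s = 2.42×10^-7 s⁻¹.
√((Cω)² + λ²) = √((0.346)² + 29.3²) = 29.3 W/(m²·K).
Amplitude A = F₀ / √((Cω)²+λ²) = 28.5 / 29.3 = 0.973 K.

0.97 K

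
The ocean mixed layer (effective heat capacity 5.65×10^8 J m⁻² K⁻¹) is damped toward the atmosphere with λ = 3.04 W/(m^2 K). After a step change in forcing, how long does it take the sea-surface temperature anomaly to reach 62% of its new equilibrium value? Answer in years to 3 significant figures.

Areal heat capacity C = 5.65×10^8 J m⁻² K⁻¹ (given).
τ = C / λ = 5.65×10^8 / 3.04 = 1.86×10^8 s.
Fraction reached: 1 − e^(−t/τ) = 0.62 ⇒ t = −τ ln(1 − 0.62) = τ × 0.968.
t = 1.80×10^8 s = 5.70 years.

5.70 years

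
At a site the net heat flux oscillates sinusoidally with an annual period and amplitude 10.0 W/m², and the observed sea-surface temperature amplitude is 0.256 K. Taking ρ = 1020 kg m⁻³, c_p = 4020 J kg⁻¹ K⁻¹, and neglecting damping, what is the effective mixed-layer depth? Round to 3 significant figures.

ω = 2π / 3.15×10^7 s = 1.99×10^-7 s⁻¹.
Required C = F₀ / (A ω) = 10.0 / (0.256 × 1.99×10^-7) = 1.96×10^8 J/(m²·K).
D = C / (ρ c_p) = 1.96×10^8 / (1020 × 4020) = 47.8 m.

47.8 m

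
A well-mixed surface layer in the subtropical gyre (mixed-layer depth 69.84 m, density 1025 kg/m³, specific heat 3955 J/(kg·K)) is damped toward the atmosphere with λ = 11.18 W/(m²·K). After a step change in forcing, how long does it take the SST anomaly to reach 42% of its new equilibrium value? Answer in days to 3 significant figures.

Areal heat capacity C = ρ c_p D = 1025 × 3955 × 69.84 = 2.83×10^8 J/(m^2 K).
τ = C / λ = 2.83×10^8 / 11.18 = 2.53×10^7 s.
Fraction reached: 1 − e^(−t/τ) = 0.42 ⇒ t = −τ ln(1 − 0.42) = τ × 0.545.
t = 1.38×10^7 s = 160 days.

160 days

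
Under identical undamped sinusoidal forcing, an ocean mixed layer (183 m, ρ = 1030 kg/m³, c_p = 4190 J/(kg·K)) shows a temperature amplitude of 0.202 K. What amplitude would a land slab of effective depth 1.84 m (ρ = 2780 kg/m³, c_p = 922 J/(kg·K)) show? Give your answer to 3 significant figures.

C_ocean = 7.90×10^8 J/(m²·K); C_land = 4.72×10^6 J/(m²·K).
A ∝ 1/C ⇒ A_land = A_ocean × C_ocean/C_land = 0.202 × 167 = 33.8 K.

33.8 K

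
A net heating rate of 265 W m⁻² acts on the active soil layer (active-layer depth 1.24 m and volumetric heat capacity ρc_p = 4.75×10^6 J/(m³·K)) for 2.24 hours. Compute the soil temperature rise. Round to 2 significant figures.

0.36 K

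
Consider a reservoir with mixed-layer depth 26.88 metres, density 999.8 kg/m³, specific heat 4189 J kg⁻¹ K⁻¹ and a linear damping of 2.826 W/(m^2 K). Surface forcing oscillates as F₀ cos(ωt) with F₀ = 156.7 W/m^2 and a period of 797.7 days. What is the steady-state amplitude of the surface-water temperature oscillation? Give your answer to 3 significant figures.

Areal heat capacity C = ρ c_p D = 999.8 × 4189 × 26.88 = 1.13×10^8 J/(m^2 K).
Angular frequency ω = 2π / T = 2π / 6.89×10^7 s = 9.12×10^-8 s⁻¹.
√((Cω)² + λ²) = √((10.3)² + 2.826²) = 10.6 W/(m²·K).
Amplitude A = F₀ / √((Cω)²+λ²) = 156.7 / 10.6 = 14.7 K.

14.7 K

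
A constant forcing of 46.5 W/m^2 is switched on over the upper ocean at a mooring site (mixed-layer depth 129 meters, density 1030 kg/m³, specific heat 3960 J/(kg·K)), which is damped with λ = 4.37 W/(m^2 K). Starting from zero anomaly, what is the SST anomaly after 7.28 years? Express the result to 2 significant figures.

9.1 K

Areal heat capacity C = ρ c_p D = 1030 × 3960 × 129 = 5.26×10^8 J/(m²·K).
τ = C / λ = 5.26×10^8 / 4.37 = 1.20×10^8 s.
Equilibrium anomaly ΔT_eq = F / λ = 46.5 / 4.37 = 10.6 K.
t = 7.28 years = 2.30×10^8 s, so t/τ = 1.91.
ΔT(t) = ΔT_eq (1 − e^(−t/τ)) = 10.6 × (1 − e^−1.91) = 9.06 K.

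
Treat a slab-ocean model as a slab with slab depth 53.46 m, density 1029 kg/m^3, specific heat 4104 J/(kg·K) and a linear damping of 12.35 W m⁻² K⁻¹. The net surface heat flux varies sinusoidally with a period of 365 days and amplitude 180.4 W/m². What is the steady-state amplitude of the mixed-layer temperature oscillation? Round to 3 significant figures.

3.87 K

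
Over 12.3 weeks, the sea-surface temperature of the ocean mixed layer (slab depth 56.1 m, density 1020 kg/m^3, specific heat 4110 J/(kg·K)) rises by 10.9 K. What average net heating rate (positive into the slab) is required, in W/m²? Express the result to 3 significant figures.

Areal heat capacity C = ρ c_p D = 1020 × 4110 × 56.1 = 2.35×10^8 J/(m^2 K).
Required heat per unit area: Q = C ΔT = 2.35×10^8 × 10.9 = 2.56×10^9 J/m².
Flux F = Q / Δt = 2.56×10^9 / 7.44×10^6 s = 345 W/m².

345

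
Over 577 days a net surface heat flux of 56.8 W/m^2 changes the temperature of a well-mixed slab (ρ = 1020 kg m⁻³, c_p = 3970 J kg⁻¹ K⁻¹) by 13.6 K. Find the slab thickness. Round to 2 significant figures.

Heat input Q = F Δt = 56.8 × 4.99×10^7 s = 2.83×10^9 J/m².
Required areal heat capacity C = Q / ΔT = 2.08×10^8 J/(m²·K).
Depth D = C / (ρ c_p) = 2.08×10^8 / (1020 × 3970) = 51.4 m.

51 m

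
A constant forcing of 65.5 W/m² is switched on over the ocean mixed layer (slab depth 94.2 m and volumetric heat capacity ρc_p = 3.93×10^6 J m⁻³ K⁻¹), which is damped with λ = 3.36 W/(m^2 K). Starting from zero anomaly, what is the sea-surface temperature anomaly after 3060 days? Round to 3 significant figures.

Areal heat capacity C = ρc_p × D = 3.93×10^6 × 94.2 = 3.70×10^8 J/(m^2 K).
τ = C / λ = 3.70×10^8 / 3.36 = 1.10×10^8 s.
Equilibrium anomaly ΔT_eq = F / λ = 65.5 / 3.36 = 19.5 K.
t = 3060 days = 2.64×10^8 s, so t/τ = 2.40.
ΔT(t) = ΔT_eq (1 − e^(−t/τ)) = 19.5 × (1 − e^−2.40) = 17.7 K.

17.7 K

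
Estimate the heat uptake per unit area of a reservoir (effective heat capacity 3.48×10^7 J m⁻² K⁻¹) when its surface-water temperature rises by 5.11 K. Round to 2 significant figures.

Areal heat capacity C = 3.48×10^7 J m⁻² K⁻¹ (given).
ΔQ = C ΔT = 3.48×10^7 × 5.11 = 1.78×10^8 J/m².

1.8×10^8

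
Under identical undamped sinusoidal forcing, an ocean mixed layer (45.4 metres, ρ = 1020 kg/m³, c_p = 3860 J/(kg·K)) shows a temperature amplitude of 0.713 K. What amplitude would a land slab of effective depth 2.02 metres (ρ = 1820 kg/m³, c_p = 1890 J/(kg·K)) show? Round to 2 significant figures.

18 K

C_ocean = 1.79×10^8 J/(m²·K); C_land = 6.95×10^6 J/(m²·K).
A ∝ 1/C ⇒ A_land = A_ocean × C_ocean/C_land = 0.713 × 25.7 = 18.3 K.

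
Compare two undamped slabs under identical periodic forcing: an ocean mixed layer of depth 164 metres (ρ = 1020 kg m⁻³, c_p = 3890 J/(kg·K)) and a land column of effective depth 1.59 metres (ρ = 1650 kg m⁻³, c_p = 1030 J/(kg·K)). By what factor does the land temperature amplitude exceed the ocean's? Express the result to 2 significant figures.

240

C_ocean = 1020 × 3890 × 164 = 6.51×10^8 J/(m²·K).
C_land = 1650 × 1030 × 1.59 = 2.70×10^6 J/(m²·K).
Undamped amplitude ∝ 1/C, so A_land/A_ocean = C_ocean/C_land = 241.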